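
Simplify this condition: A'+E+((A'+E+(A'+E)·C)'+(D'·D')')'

A'+E

A'+E+((A'+E+(A'+E)·C)'+(D'·D')')'
= A'+E+((A'+E)'+(D'·D')')'
= A'+E+(A'+E)·D'·D'
= A'+E+(A'+E)·D'
= A'+E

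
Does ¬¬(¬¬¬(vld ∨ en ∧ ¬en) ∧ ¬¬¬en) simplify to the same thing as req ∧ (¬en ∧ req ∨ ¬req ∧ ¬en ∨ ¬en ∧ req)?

E1: ¬¬(¬¬¬(vld ∨ en ∧ ¬en) ∧ ¬¬¬en)
    = ¬¬(¬(vld ∨ en ∧ ¬en) ∧ ¬¬¬en)   (double negation)
    = ¬¬(¬(vld ∨ en ∧ ¬en) ∧ ¬en)   (double negation)
    = ¬¬(¬vld ∧ ¬en)   (complement / identity)
    = ¬vld ∧ ¬en   (double negation)
E2: req ∧ (¬en ∧ req ∨ ¬req ∧ ¬en ∨ ¬en ∧ req)
    = req ∧ (¬en ∨ ¬en ∧ req)   (distribution)
    = req ∧ ¬en   (absorption)
These differ: at en=0, req=0, vld=0, E1 = 1 but E2 = 0.

No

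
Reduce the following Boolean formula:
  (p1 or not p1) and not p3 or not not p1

(p1 or not p1) and not p3 or not not p1
= not p3 or not not p1   (complement / identity)
= not p3 or p1   (double negation)

not p3 or p1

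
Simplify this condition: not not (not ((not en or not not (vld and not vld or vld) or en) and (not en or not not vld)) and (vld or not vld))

en and not vld

not not (not ((not en or not not (vld and not vld or vld) or en) and (not en or not not vld)) and (vld or not vld))
= not not (not ((not en or not not vld or en) and (not en or not not vld)) and (vld or not vld))
= not not not ((not en or not not vld or en) and (not en or not not vld))
= not ((not en or not not vld or en) and (not en or not not vld))
= not (not en or not not vld)
= en and not vld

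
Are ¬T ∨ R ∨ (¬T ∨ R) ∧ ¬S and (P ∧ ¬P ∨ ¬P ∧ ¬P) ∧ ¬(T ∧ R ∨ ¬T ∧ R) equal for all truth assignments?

No

E1: ¬T ∨ R ∨ (¬T ∨ R) ∧ ¬S
    = ¬T ∨ R   (absorption)
E2: (P ∧ ¬P ∨ ¬P ∧ ¬P) ∧ ¬(T ∧ R ∨ ¬T ∧ R)
    = (P ∧ ¬P ∨ ¬P ∧ ¬P) ∧ ¬R   (distribution)
    = ¬P ∧ ¬R   (distribution)
These differ: at P=1, R=1, S=1, T=0, E1 = 1 but E2 = 0.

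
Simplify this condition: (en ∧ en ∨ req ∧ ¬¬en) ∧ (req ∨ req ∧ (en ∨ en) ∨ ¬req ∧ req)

(en ∧ en ∨ req ∧ ¬¬en) ∧ (req ∨ req ∧ (en ∨ en) ∨ ¬req ∧ req)
= (en ∧ en ∨ req ∧ ¬¬en) ∧ (req ∨ req ∧ en ∨ ¬req ∧ req)   (idempotence)
= (en ∧ en ∨ req ∧ ¬¬en) ∧ (req ∨ req ∧ en)   (complement / identity)
= (en ∧ en ∨ req ∧ en) ∧ (req ∨ req ∧ en)   (double negation)
= en ∧ (en ∨ req) ∧ (req ∨ req ∧ en)   (distribution)
= en ∧ (req ∨ req ∧ en)   (absorption)
= en ∧ req   (absorption)

en ∧ req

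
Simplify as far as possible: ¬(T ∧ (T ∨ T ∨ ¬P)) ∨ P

¬T ∨ P

¬(T ∧ (T ∨ T ∨ ¬P)) ∨ P
= ¬(T ∧ (T ∨ ¬P)) ∨ P   [idempotence]
= ¬T ∨ P   [absorption]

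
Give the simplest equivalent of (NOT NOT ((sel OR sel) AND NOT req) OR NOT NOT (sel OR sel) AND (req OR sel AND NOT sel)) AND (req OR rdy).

(NOT NOT ((sel OR sel) AND NOT req) OR NOT NOT (sel OR sel) AND (req OR sel AND NOT sel)) AND (req OR rdy)
= (NOT NOT ((sel OR sel) AND NOT req) OR NOT NOT (sel OR sel) AND req) AND (req OR rdy)   — complement / identity
= ((sel OR sel) AND NOT req OR NOT NOT (sel OR sel) AND req) AND (req OR rdy)   — double negation
= ((sel OR sel) AND NOT req OR (sel OR sel) AND req) AND (req OR rdy)   — double negation
= (sel OR sel) AND (req OR rdy)   — distribution
= sel AND (req OR rdy)   — idempotence

sel AND (req OR rdy)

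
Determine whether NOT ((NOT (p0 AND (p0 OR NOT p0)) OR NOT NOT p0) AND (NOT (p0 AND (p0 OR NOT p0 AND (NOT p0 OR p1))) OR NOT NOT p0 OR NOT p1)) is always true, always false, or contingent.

NOT ((NOT (p0 AND (p0 OR NOT p0)) OR NOT NOT p0) AND (NOT (p0 AND (p0 OR NOT p0 AND (NOT p0 OR p1))) OR NOT NOT p0 OR NOT p1))
= NOT ((NOT (p0 AND (p0 OR NOT p0)) OR NOT NOT p0) AND (NOT (p0 AND (p0 OR NOT p0)) OR NOT NOT p0 OR NOT p1))   — absorption
= NOT (NOT (p0 AND (p0 OR NOT p0)) OR NOT NOT p0)   — absorption
= p0 AND (p0 OR NOT p0) AND NOT p0   — De Morgan
= p0 AND NOT p0   — complement / identity
= FALSE   — complement

always false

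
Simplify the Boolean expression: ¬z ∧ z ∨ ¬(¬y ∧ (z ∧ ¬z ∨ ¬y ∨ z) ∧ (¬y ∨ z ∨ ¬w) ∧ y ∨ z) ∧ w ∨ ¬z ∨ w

¬z ∧ z ∨ ¬(¬y ∧ (z ∧ ¬z ∨ ¬y ∨ z) ∧ (¬y ∨ z ∨ ¬w) ∧ y ∨ z) ∧ w ∨ ¬z ∨ w
= ¬z ∧ z ∨ ¬(¬y ∧ (¬y ∨ z) ∧ (¬y ∨ z ∨ ¬w) ∧ y ∨ z) ∧ w ∨ ¬z ∨ w
= ¬z ∧ z ∨ ¬(¬y ∧ (¬y ∨ z) ∧ y ∨ z) ∧ w ∨ ¬z ∨ w
= ¬z ∧ z ∨ ¬(¬y ∧ y ∨ z) ∧ w ∨ ¬z ∨ w
= ¬z ∧ z ∨ ¬z ∧ w ∨ ¬z ∨ w
= ¬z ∧ w ∨ ¬z ∨ w
= ¬z ∨ w

¬z ∨ w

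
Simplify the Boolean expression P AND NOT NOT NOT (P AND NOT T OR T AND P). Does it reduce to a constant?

P AND NOT NOT NOT (P AND NOT T OR T AND P)
= P AND NOT NOT NOT P   (distribution)
= P AND NOT P   (double negation)
= FALSE   (complement)

FALSE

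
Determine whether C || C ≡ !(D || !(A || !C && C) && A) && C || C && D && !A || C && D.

E1: C || C
    = C   [idempotence]
E2: !(D || !(A || !C && C) && A) && C || C && D && !A || C && D
    = !(D || !A && A) && C || C && D && !A || C && D   [complement / identity]
    = !(D || !A && A) && C || C && D   [absorption]
    = !D && C || C && D   [complement / identity]
    = C   [distribution]
Both reduce to C, so they are equivalent.

Yes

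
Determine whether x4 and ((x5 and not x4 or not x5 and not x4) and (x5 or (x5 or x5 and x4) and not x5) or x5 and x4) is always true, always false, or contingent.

x4 and ((x5 and not x4 or not x5 and not x4) and (x5 or (x5 or x5 and x4) and not x5) or x5 and x4)
= x4 and (not x4 and (x5 or (x5 or x5 and x4) and not x5) or x5 and x4)
= x4 and (not x4 and (x5 or x5 and not x5) or x5 and x4)
= x4 and (not x4 and x5 or x5 and x4)
= x4 and x5
This depends on x4, x5, so it is not a constant.

contingent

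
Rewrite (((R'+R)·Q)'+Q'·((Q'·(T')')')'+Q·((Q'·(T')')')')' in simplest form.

(((R'+R)·Q)'+Q'·((Q'·(T')')')'+Q·((Q'·(T')')')')'
= (((R'+R)·Q)'+((Q'·(T')')')')'
= (Q'+((Q'·(T')')')')'
= (Q'+(Q+T')')'
= Q·(Q+T')
= Q

Q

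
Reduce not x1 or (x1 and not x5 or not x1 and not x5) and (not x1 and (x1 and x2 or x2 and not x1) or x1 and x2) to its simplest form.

not x1 or (x1 and not x5 or not x1 and not x5) and (not x1 and (x1 and x2 or x2 and not x1) or x1 and x2)
= not x1 or (x1 and not x5 or not x1 and not x5) and (not x1 and x2 or x1 and x2)   (distribution)
= not x1 or (x1 and not x5 or not x1 and not x5) and x2   (distribution)
= not x1 or not x5 and x2   (distribution)

not x1 or not x5 and x2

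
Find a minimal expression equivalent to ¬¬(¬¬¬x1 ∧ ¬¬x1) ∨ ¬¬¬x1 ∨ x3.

¬¬(¬¬¬x1 ∧ ¬¬x1) ∨ ¬¬¬x1 ∨ x3
= ¬(¬¬x1 ∨ ¬x1) ∨ ¬¬¬x1 ∨ x3   [De Morgan]
= ¬(¬¬x1 ∨ ¬x1) ∨ ¬x1 ∨ x3   [double negation]
= ¬x1 ∧ x1 ∨ ¬x1 ∨ x3   [De Morgan]
= ¬x1 ∨ x3   [complement / identity]

¬x1 ∨ x3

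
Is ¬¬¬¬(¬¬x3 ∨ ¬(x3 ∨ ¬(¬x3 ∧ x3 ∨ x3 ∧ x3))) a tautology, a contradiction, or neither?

neither

¬¬¬¬(¬¬x3 ∨ ¬(x3 ∨ ¬(¬x3 ∧ x3 ∨ x3 ∧ x3)))
= ¬¬¬(¬x3 ∧ (x3 ∨ ¬(¬x3 ∧ x3 ∨ x3 ∧ x3)))
= ¬¬¬(¬x3 ∧ (x3 ∨ ¬x3))
= ¬¬¬¬x3
= ¬¬x3
= x3
This depends on x3, so it is not a constant.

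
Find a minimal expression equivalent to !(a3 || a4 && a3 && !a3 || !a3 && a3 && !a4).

!(a3 || a4 && a3 && !a3 || !a3 && a3 && !a4)
= !(a3 || !a3 && (a4 && a3 || a3 && !a4))   (distribution)
= !(a3 || !a3 && a3)   (distribution)
= !a3   (complement / identity)

!a3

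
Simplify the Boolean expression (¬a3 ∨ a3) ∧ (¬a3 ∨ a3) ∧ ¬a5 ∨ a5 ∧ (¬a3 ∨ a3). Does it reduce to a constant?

(¬a3 ∨ a3) ∧ (¬a3 ∨ a3) ∧ ¬a5 ∨ a5 ∧ (¬a3 ∨ a3)
= (¬a3 ∨ a3) ∧ ¬a5 ∨ a5 ∧ (¬a3 ∨ a3)
= ¬a3 ∨ a3
= True

True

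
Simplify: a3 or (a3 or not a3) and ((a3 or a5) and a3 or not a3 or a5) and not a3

True

a3 or (a3 or not a3) and ((a3 or a5) and a3 or not a3 or a5) and not a3
= a3 or (a3 or not a3) and (a3 or not a3 or a5) and not a3   — absorption
= a3 or (a3 or not a3) and not a3   — absorption
= a3 or not a3   — complement / identity
= True   — complement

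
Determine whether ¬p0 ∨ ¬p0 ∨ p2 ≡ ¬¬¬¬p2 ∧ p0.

E1: ¬p0 ∨ ¬p0 ∨ p2
    = ¬p0 ∨ p2
E2: ¬¬¬¬p2 ∧ p0
    = ¬¬p2 ∧ p0
    = p2 ∧ p0
These differ: at p0=0, p2=0, E1 = 1 but E2 = 0.

No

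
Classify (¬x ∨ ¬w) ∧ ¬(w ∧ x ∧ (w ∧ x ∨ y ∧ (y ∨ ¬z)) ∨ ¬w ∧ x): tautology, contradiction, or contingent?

(¬x ∨ ¬w) ∧ ¬(w ∧ x ∧ (w ∧ x ∨ y ∧ (y ∨ ¬z)) ∨ ¬w ∧ x)
= (¬x ∨ ¬w) ∧ ¬(w ∧ x ∧ (w ∧ x ∨ y) ∨ ¬w ∧ x)   (absorption)
= (¬x ∨ ¬w) ∧ ¬(w ∧ x ∨ ¬w ∧ x)   (absorption)
= (¬x ∨ ¬w) ∧ ¬x   (distribution)
= ¬x   (absorption)
This depends on x, so it is not a constant.

contingent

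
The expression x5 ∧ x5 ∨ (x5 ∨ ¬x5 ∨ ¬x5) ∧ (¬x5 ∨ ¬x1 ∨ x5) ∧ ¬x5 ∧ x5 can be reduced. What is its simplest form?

x5 ∧ x5 ∨ (x5 ∨ ¬x5 ∨ ¬x5) ∧ (¬x5 ∨ ¬x1 ∨ x5) ∧ ¬x5 ∧ x5
= x5 ∧ x5 ∨ (x5 ∨ (¬x5 ∨ ¬x5) ∧ (¬x5 ∨ ¬x1)) ∧ ¬x5 ∧ x5
= x5 ∧ x5 ∨ (x5 ∨ ¬x5 ∧ ¬x1 ∨ ¬x5) ∧ ¬x5 ∧ x5
= x5 ∧ x5 ∨ (x5 ∨ ¬x5) ∧ ¬x5 ∧ x5
= x5 ∧ x5 ∨ ¬x5 ∧ x5
= x5

x5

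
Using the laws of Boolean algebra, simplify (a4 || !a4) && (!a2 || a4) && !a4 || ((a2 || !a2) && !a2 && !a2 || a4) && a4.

(a4 || !a4) && (!a2 || a4) && !a4 || ((a2 || !a2) && !a2 && !a2 || a4) && a4
= (a4 || !a4) && (!a2 || a4) && !a4 || (!a2 && !a2 || a4) && a4
= (!a2 || a4) && !a4 || (!a2 && !a2 || a4) && a4
= (!a2 || a4) && !a4 || (!a2 || a4) && a4
= !a2 || a4

!a2 || a4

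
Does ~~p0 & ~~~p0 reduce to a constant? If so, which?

~~p0 & ~~~p0
= p0 & ~~~p0   — double negation
= p0 & ~p0   — double negation
= 0   — complement

yes, False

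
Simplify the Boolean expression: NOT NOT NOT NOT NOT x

NOT x

NOT NOT NOT NOT NOT x
= NOT NOT NOT x   — double negation
= NOT x   — double negation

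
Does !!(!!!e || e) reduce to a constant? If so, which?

yes, True

!!(!!!e || e)
= !!!e || e   (double negation)
= !e || e   (double negation)
= true   (complement)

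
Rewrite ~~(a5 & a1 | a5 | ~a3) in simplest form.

~~(a5 & a1 | a5 | ~a3)
= a5 & a1 | a5 | ~a3   (double negation)
= a5 | ~a3   (absorption)

a5 | ~a3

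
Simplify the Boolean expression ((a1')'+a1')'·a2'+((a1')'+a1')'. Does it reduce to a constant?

0

((a1')'+a1')'·a2'+((a1')'+a1')'
= ((a1')'+a1')'   — absorption
= a1'·a1   — De Morgan
= 0   — complement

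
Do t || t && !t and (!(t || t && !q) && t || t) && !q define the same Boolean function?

No

E1: t || t && !t
    = t   (complement / identity)
E2: (!(t || t && !q) && t || t) && !q
    = (!t && t || t) && !q   (absorption)
    = t && !q   (complement / identity)
These differ: at q=1, t=1, E1 = 1 but E2 = 0.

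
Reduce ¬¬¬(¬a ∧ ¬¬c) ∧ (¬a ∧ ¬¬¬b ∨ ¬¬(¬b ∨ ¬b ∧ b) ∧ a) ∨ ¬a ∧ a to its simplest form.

¬¬¬(¬a ∧ ¬¬c) ∧ (¬a ∧ ¬¬¬b ∨ ¬¬(¬b ∨ ¬b ∧ b) ∧ a) ∨ ¬a ∧ a
= ¬(¬a ∧ ¬¬c) ∧ (¬a ∧ ¬¬¬b ∨ ¬¬(¬b ∨ ¬b ∧ b) ∧ a) ∨ ¬a ∧ a
= (a ∨ ¬c) ∧ (¬a ∧ ¬¬¬b ∨ ¬¬(¬b ∨ ¬b ∧ b) ∧ a) ∨ ¬a ∧ a
= (a ∨ ¬c) ∧ (¬a ∧ ¬¬¬b ∨ ¬¬¬b ∧ a) ∨ ¬a ∧ a
= (a ∨ ¬c) ∧ ¬¬¬b ∨ ¬a ∧ a
= (a ∨ ¬c) ∧ ¬b ∨ ¬a ∧ a
= (a ∨ ¬c) ∧ ¬b

(a ∨ ¬c) ∧ ¬b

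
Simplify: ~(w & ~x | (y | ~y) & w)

~w

~(w & ~x | (y | ~y) & w)
= ~(w & ~x | w)   (complement / identity)
= ~w   (absorption)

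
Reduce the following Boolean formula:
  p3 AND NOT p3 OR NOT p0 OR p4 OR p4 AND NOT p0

NOT p0 OR p4

p3 AND NOT p3 OR NOT p0 OR p4 OR p4 AND NOT p0
= NOT p0 OR p4 OR p4 AND NOT p0   — complement / identity
= NOT p0 OR p4   — absorption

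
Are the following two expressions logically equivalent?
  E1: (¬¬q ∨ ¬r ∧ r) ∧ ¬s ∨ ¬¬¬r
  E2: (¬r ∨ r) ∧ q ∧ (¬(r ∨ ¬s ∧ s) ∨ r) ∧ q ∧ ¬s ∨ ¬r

E1: (¬¬q ∨ ¬r ∧ r) ∧ ¬s ∨ ¬¬¬r
    = (q ∨ ¬r ∧ r) ∧ ¬s ∨ ¬¬¬r   (double negation)
    = (q ∨ ¬r ∧ r) ∧ ¬s ∨ ¬r   (double negation)
    = q ∧ ¬s ∨ ¬r   (complement / identity)
E2: (¬r ∨ r) ∧ q ∧ (¬(r ∨ ¬s ∧ s) ∨ r) ∧ q ∧ ¬s ∨ ¬r
    = (¬r ∨ r) ∧ q ∧ (¬r ∨ r) ∧ q ∧ ¬s ∨ ¬r   (complement / identity)
    = (¬r ∨ r) ∧ q ∧ ¬s ∨ ¬r   (idempotence)
    = q ∧ ¬s ∨ ¬r   (complement / identity)
Both reduce to q ∧ ¬s ∨ ¬r, so they are equivalent.

Yes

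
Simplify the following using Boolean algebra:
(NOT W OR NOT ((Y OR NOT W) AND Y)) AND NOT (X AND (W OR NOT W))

(NOT W OR NOT Y) AND NOT X

(NOT W OR NOT ((Y OR NOT W) AND Y)) AND NOT (X AND (W OR NOT W))
= (NOT W OR NOT Y) AND NOT (X AND (W OR NOT W))
= (NOT W OR NOT Y) AND NOT X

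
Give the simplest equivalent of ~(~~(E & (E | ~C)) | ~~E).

~E

~(~~(E & (E | ~C)) | ~~E)
= ~(~~E | ~~E)
= ~~~E
= ~E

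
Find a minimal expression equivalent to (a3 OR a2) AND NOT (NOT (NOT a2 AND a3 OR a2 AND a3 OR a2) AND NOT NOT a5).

a3 OR a2

(a3 OR a2) AND NOT (NOT (NOT a2 AND a3 OR a2 AND a3 OR a2) AND NOT NOT a5)
= (a3 OR a2) AND NOT (NOT (a3 OR a2) AND NOT NOT a5)   — distribution
= (a3 OR a2) AND (a3 OR a2 OR NOT a5)   — De Morgan
= a3 OR a2   — absorption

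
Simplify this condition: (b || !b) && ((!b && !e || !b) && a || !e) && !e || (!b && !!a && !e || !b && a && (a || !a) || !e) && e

(b || !b) && ((!b && !e || !b) && a || !e) && !e || (!b && !!a && !e || !b && a && (a || !a) || !e) && e
= (b || !b) && (!b && a || !e) && !e || (!b && !!a && !e || !b && a && (a || !a) || !e) && e   — absorption
= (!b && a || !e) && !e || (!b && !!a && !e || !b && a && (a || !a) || !e) && e   — complement / identity
= (!b && a || !e) && !e || (!b && !!a && !e || !b && a || !e) && e   — complement / identity
= (!b && a || !e) && !e || (!b && a && !e || !b && a || !e) && e   — double negation
= (!b && a || !e) && !e || (!b && a || !e) && e   — absorption
= !b && a || !e   — distribution

!b && a || !e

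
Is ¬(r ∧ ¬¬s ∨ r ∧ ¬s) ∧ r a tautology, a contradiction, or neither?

contradiction

¬(r ∧ ¬¬s ∨ r ∧ ¬s) ∧ r
= ¬(r ∧ s ∨ r ∧ ¬s) ∧ r   — double negation
= ¬r ∧ r   — distribution
= False   — complement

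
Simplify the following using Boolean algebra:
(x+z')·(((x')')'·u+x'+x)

x+z'

(x+z')·(((x')')'·u+x'+x)
= (x+z')·(x'·u+x'+x)   (double negation)
= (x+z')·(x'+x)   (absorption)
= x+z'   (complement / identity)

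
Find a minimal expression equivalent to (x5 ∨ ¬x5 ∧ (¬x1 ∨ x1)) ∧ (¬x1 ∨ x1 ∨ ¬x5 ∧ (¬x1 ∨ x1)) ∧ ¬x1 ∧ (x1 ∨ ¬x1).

(x5 ∨ ¬x5 ∧ (¬x1 ∨ x1)) ∧ (¬x1 ∨ x1 ∨ ¬x5 ∧ (¬x1 ∨ x1)) ∧ ¬x1 ∧ (x1 ∨ ¬x1)
= (x5 ∧ (¬x1 ∨ x1) ∨ ¬x5 ∧ (¬x1 ∨ x1)) ∧ ¬x1 ∧ (x1 ∨ ¬x1)   — distribution
= (¬x1 ∨ x1) ∧ ¬x1 ∧ (x1 ∨ ¬x1)   — distribution
= ¬x1 ∧ (x1 ∨ ¬x1)   — complement / identity
= ¬x1   — complement / identity

¬x1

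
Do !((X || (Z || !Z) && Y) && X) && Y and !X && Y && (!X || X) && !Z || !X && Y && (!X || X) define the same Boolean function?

Yes

E1: !((X || (Z || !Z) && Y) && X) && Y
    = !((X || Y) && X) && Y   (complement / identity)
    = !X && Y   (absorption)
E2: !X && Y && (!X || X) && !Z || !X && Y && (!X || X)
    = !X && Y && (!X || X)   (absorption)
    = !X && Y   (complement / identity)
Both reduce to !X && Y, so they are equivalent.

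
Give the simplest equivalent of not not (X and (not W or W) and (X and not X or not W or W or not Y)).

not not (X and (not W or W) and (X and not X or not W or W or not Y))
= not not (X and (not W or W) and (not W or W or not Y))   (complement / identity)
= not not (X and (not W or W))   (absorption)
= not not X   (complement / identity)
= X   (double negation)

X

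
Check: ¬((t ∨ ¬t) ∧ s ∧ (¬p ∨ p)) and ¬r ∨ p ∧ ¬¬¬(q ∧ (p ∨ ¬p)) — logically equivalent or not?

E1: ¬((t ∨ ¬t) ∧ s ∧ (¬p ∨ p))
    = ¬((t ∨ ¬t) ∧ s)   [complement / identity]
    = ¬s   [complement / identity]
E2: ¬r ∨ p ∧ ¬¬¬(q ∧ (p ∨ ¬p))
    = ¬r ∨ p ∧ ¬(q ∧ (p ∨ ¬p))   [double negation]
    = ¬r ∨ p ∧ ¬q   [complement / identity]
These differ: at p=0, q=0, r=1, s=0, t=0, E1 = 1 but E2 = 0.

No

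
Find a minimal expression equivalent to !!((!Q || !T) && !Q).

!Q

!!((!Q || !T) && !Q)
= !!!Q
= !Q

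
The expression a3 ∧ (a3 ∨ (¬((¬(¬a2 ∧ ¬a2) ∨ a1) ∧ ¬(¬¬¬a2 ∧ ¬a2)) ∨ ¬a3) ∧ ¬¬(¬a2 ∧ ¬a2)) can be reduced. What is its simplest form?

a3 ∧ (a3 ∨ (¬((¬(¬a2 ∧ ¬a2) ∨ a1) ∧ ¬(¬¬¬a2 ∧ ¬a2)) ∨ ¬a3) ∧ ¬¬(¬a2 ∧ ¬a2))
= a3 ∧ (a3 ∨ (¬((¬(¬a2 ∧ ¬a2) ∨ a1) ∧ ¬(¬a2 ∧ ¬a2)) ∨ ¬a3) ∧ ¬¬(¬a2 ∧ ¬a2))   [double negation]
= a3 ∧ (a3 ∨ (¬¬(¬a2 ∧ ¬a2) ∨ ¬a3) ∧ ¬¬(¬a2 ∧ ¬a2))   [absorption]
= a3 ∧ (a3 ∨ ¬¬(¬a2 ∧ ¬a2))   [absorption]
= a3 ∧ (a3 ∨ ¬(a2 ∨ a2))   [De Morgan]
= a3 ∧ (a3 ∨ ¬a2)   [idempotence]
= a3   [absorption]

a3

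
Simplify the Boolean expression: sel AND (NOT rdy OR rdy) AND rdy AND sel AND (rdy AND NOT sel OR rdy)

sel AND rdy

sel AND (NOT rdy OR rdy) AND rdy AND sel AND (rdy AND NOT sel OR rdy)
= sel AND (NOT rdy OR rdy) AND rdy AND sel AND rdy   [absorption]
= sel AND rdy AND sel AND rdy   [complement / identity]
= sel AND rdy   [idempotence]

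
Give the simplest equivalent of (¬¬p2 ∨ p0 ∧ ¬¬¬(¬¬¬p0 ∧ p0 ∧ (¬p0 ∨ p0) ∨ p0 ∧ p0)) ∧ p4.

(¬¬p2 ∨ p0 ∧ ¬¬¬(¬¬¬p0 ∧ p0 ∧ (¬p0 ∨ p0) ∨ p0 ∧ p0)) ∧ p4
= (¬¬p2 ∨ p0 ∧ ¬(¬¬¬p0 ∧ p0 ∧ (¬p0 ∨ p0) ∨ p0 ∧ p0)) ∧ p4   (double negation)
= (¬¬p2 ∨ p0 ∧ ¬(¬¬¬p0 ∧ p0 ∨ p0 ∧ p0)) ∧ p4   (complement / identity)
= (¬¬p2 ∨ p0 ∧ ¬(¬p0 ∧ p0 ∨ p0 ∧ p0)) ∧ p4   (double negation)
= (¬¬p2 ∨ p0 ∧ ¬p0) ∧ p4   (distribution)
= ¬¬p2 ∧ p4   (complement / identity)
= p2 ∧ p4   (double negation)

p2 ∧ p4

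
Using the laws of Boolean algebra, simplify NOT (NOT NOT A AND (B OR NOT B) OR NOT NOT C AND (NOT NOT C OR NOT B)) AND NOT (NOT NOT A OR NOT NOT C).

NOT A AND NOT C

NOT (NOT NOT A AND (B OR NOT B) OR NOT NOT C AND (NOT NOT C OR NOT B)) AND NOT (NOT NOT A OR NOT NOT C)
= NOT (NOT NOT A OR NOT NOT C AND (NOT NOT C OR NOT B)) AND NOT (NOT NOT A OR NOT NOT C)   (complement / identity)
= NOT (NOT NOT A OR NOT NOT C) AND NOT (NOT NOT A OR NOT NOT C)   (absorption)
= NOT (NOT NOT A OR NOT NOT C)   (idempotence)
= NOT A AND NOT C   (De Morgan)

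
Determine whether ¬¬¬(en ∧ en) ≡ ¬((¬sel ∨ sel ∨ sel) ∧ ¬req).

No

E1: ¬¬¬(en ∧ en)
    = ¬¬¬en   (idempotence)
    = ¬en   (double negation)
E2: ¬((¬sel ∨ sel ∨ sel) ∧ ¬req)
    = ¬((¬sel ∨ sel) ∧ ¬req)   (idempotence)
    = ¬¬req   (complement / identity)
    = req   (double negation)
These differ: at en=0, req=0, sel=0, E1 = 1 but E2 = 0.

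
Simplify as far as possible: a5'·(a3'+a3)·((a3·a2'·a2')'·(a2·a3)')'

a5'·a3

a5'·(a3'+a3)·((a3·a2'·a2')'·(a2·a3)')'
= a5'·((a3·a2'·a2')'·(a2·a3)')'
= a5'·(a3·a2'·a2'+a2·a3)
= a5'·(a3·a2'+a2·a3)
= a5'·a3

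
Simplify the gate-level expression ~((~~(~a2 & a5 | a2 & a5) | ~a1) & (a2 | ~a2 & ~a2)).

~((~~(~a2 & a5 | a2 & a5) | ~a1) & (a2 | ~a2 & ~a2))
= ~((~~(~a2 & a5 | a2 & a5) | ~a1) & (a2 | ~a2))   — idempotence
= ~(~~(~a2 & a5 | a2 & a5) | ~a1)   — complement / identity
= ~(~a2 & a5 | a2 & a5) & a1   — De Morgan
= ~a5 & a1   — distribution

~a5 & a1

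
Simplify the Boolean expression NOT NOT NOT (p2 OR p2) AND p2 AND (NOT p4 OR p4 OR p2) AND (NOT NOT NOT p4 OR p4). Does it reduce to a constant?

NOT NOT NOT (p2 OR p2) AND p2 AND (NOT p4 OR p4 OR p2) AND (NOT NOT NOT p4 OR p4)
= NOT NOT NOT (p2 OR p2) AND p2 AND (NOT p4 OR p4 OR p2) AND (NOT p4 OR p4)   (double negation)
= NOT (p2 OR p2) AND p2 AND (NOT p4 OR p4 OR p2) AND (NOT p4 OR p4)   (double negation)
= NOT (p2 OR p2) AND p2 AND (NOT p4 OR p4)   (absorption)
= NOT p2 AND p2 AND (NOT p4 OR p4)   (idempotence)
= NOT p2 AND p2   (complement / identity)
= FALSE   (complement)

FALSE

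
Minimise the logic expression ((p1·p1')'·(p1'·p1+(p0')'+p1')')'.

((p1·p1')'·(p1'·p1+(p0')'+p1')')'
= p1·p1'+p1'·p1+(p0')'+p1'
= p1'·p1+(p0')'+p1'
= p1'·p1+p0+p1'
= p0+p1'

p0+p1'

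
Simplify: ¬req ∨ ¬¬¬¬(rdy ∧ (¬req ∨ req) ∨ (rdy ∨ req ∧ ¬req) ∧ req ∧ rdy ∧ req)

¬req ∨ ¬¬¬¬(rdy ∧ (¬req ∨ req) ∨ (rdy ∨ req ∧ ¬req) ∧ req ∧ rdy ∧ req)
= ¬req ∨ ¬¬¬¬(rdy ∧ (¬req ∨ req) ∨ rdy ∧ req ∧ rdy ∧ req)   — complement / identity
= ¬req ∨ ¬¬¬¬(rdy ∧ (¬req ∨ req) ∨ rdy ∧ req)   — idempotence
= ¬req ∨ ¬¬¬¬(rdy ∨ rdy ∧ req)   — complement / identity
= ¬req ∨ ¬¬(rdy ∨ rdy ∧ req)   — double negation
= ¬req ∨ rdy ∨ rdy ∧ req   — double negation
= ¬req ∨ rdy   — absorption

¬req ∨ rdy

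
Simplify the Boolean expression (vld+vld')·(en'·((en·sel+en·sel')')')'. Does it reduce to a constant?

1

(vld+vld')·(en'·((en·sel+en·sel')')')'
= (vld+vld')·(en+(en·sel+en·sel')')   (De Morgan)
= (vld+vld')·(en+en')   (distribution)
= en+en'   (complement / identity)
= 1   (complement)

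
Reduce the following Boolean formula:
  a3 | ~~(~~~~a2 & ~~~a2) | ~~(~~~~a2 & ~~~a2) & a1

a3

a3 | ~~(~~~~a2 & ~~~a2) | ~~(~~~~a2 & ~~~a2) & a1
= a3 | ~~(~~~~a2 & ~~~a2)   [absorption]
= a3 | ~~~~a2 & ~~~a2   [double negation]
= a3 | ~~~~a2 & ~a2   [double negation]
= a3 | ~~a2 & ~a2   [double negation]
= a3 | a2 & ~a2   [double negation]
= a3   [complement / identity]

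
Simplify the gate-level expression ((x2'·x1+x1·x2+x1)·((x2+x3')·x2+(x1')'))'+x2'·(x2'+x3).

((x2'·x1+x1·x2+x1)·((x2+x3')·x2+(x1')'))'+x2'·(x2'+x3)
= ((x2'·x1+x1·x2+x1)·((x2+x3')·x2+x1))'+x2'·(x2'+x3)
= ((x2'·x1+x1·x2+x1)·((x2+x3')·x2+x1))'+x2'
= ((x1+x1)·((x2+x3')·x2+x1))'+x2'
= ((x1+x1)·(x2+x1))'+x2'
= (x1+x1·x2)'+x2'
= x1'+x2'

x1'+x2'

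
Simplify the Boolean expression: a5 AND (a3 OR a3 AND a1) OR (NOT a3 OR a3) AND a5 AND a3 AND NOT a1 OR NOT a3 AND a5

a5

a5 AND (a3 OR a3 AND a1) OR (NOT a3 OR a3) AND a5 AND a3 AND NOT a1 OR NOT a3 AND a5
= a5 AND (a3 OR a3 AND a1) OR a5 AND a3 AND NOT a1 OR NOT a3 AND a5   (complement / identity)
= a5 AND a3 OR a5 AND a3 AND NOT a1 OR NOT a3 AND a5   (absorption)
= a5 AND a3 OR NOT a3 AND a5   (absorption)
= a5   (distribution)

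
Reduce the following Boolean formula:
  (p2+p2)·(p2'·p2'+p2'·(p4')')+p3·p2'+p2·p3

(p2+p2)·(p2'·p2'+p2'·(p4')')+p3·p2'+p2·p3
= (p2+p2)·(p2'·p2'+p2'·p4)+p3·p2'+p2·p3
= (p2+p2)·(p2'+p4)·p2'+p3·p2'+p2·p3
= (p2+p2)·p2'+p3·p2'+p2·p3
= p2·p2'+p3·p2'+p2·p3
= p3·p2'+p2·p3
= p3

p3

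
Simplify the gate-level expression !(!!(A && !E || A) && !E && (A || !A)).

!A || E

!(!!(A && !E || A) && !E && (A || !A))
= !(!!(A && !E || A) && !E)   (complement / identity)
= !(!!A && !E)   (absorption)
= !A || E   (De Morgan)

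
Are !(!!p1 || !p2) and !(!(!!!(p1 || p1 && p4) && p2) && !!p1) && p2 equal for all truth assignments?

Yes

E1: !(!!p1 || !p2)
    = !p1 && p2   [De Morgan]
E2: !(!(!!!(p1 || p1 && p4) && p2) && !!p1) && p2
    = (!!!(p1 || p1 && p4) && p2 || !p1) && p2   [De Morgan]
    = (!!!p1 && p2 || !p1) && p2   [absorption]
    = (!p1 && p2 || !p1) && p2   [double negation]
    = !p1 && p2   [absorption]
Both reduce to !p1 && p2, so they are equivalent.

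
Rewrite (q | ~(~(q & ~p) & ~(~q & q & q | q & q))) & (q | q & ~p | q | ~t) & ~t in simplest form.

q & ~t

(q | ~(~(q & ~p) & ~(~q & q & q | q & q))) & (q | q & ~p | q | ~t) & ~t
= (q | ~(~(q & ~p) & ~(~q & q | q & q))) & (q | q & ~p | q | ~t) & ~t   (idempotence)
= (q | ~(~(q & ~p) & ~q)) & (q | q & ~p | q | ~t) & ~t   (distribution)
= (q | q & ~p | q) & (q | q & ~p | q | ~t) & ~t   (De Morgan)
= (q | q & ~p | q) & ~t   (absorption)
= (q | q) & ~t   (absorption)
= q & ~t   (idempotence)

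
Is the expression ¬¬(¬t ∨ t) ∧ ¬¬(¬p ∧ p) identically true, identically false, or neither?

¬¬(¬t ∨ t) ∧ ¬¬(¬p ∧ p)
= (¬t ∨ t) ∧ ¬¬(¬p ∧ p)   (double negation)
= ¬¬(¬p ∧ p)   (complement / identity)
= ¬p ∧ p   (double negation)
= False   (complement)

identically false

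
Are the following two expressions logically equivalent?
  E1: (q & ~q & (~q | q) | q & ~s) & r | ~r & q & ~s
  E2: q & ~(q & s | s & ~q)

Yes

E1: (q & ~q & (~q | q) | q & ~s) & r | ~r & q & ~s
    = (q & ~q | q & ~s) & r | ~r & q & ~s
    = q & ~s & r | ~r & q & ~s
    = q & ~s
E2: q & ~(q & s | s & ~q)
    = q & ~s
Both reduce to q & ~s, so they are equivalent.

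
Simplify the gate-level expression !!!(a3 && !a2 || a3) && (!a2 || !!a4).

!a3 && (!a2 || a4)

!!!(a3 && !a2 || a3) && (!a2 || !!a4)
= !(a3 && !a2 || a3) && (!a2 || !!a4)   [double negation]
= !a3 && (!a2 || !!a4)   [absorption]
= !a3 && (!a2 || a4)   [double negation]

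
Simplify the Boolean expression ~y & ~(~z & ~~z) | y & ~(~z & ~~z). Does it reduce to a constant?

1

~y & ~(~z & ~~z) | y & ~(~z & ~~z)
= ~(~z & ~~z)   — distribution
= z | ~z   — De Morgan
= 1   — complement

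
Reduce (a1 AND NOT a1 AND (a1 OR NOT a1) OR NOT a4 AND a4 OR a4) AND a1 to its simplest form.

a4 AND a1

(a1 AND NOT a1 AND (a1 OR NOT a1) OR NOT a4 AND a4 OR a4) AND a1
= (a1 AND NOT a1 OR NOT a4 AND a4 OR a4) AND a1   (complement / identity)
= (a1 AND NOT a1 OR a4) AND a1   (complement / identity)
= a4 AND a1   (complement / identity)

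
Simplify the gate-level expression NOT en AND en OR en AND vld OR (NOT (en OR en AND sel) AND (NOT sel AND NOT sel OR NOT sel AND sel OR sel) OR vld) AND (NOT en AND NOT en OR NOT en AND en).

NOT en OR vld

NOT en AND en OR en AND vld OR (NOT (en OR en AND sel) AND (NOT sel AND NOT sel OR NOT sel AND sel OR sel) OR vld) AND (NOT en AND NOT en OR NOT en AND en)
= (NOT en OR vld) AND en OR (NOT (en OR en AND sel) AND (NOT sel AND NOT sel OR NOT sel AND sel OR sel) OR vld) AND (NOT en AND NOT en OR NOT en AND en)   [distribution]
= (NOT en OR vld) AND en OR (NOT (en OR en AND sel) AND (NOT sel OR sel) OR vld) AND (NOT en AND NOT en OR NOT en AND en)   [distribution]
= (NOT en OR vld) AND en OR (NOT en AND (NOT sel OR sel) OR vld) AND (NOT en AND NOT en OR NOT en AND en)   [absorption]
= (NOT en OR vld) AND en OR (NOT en AND (NOT sel OR sel) OR vld) AND NOT en   [distribution]
= (NOT en OR vld) AND en OR (NOT en OR vld) AND NOT en   [complement / identity]
= NOT en OR vld   [distribution]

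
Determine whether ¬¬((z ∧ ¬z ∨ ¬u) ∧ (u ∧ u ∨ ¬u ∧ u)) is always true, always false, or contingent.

¬¬((z ∧ ¬z ∨ ¬u) ∧ (u ∧ u ∨ ¬u ∧ u))
= (z ∧ ¬z ∨ ¬u) ∧ (u ∧ u ∨ ¬u ∧ u)   (double negation)
= (z ∧ ¬z ∨ ¬u) ∧ u   (distribution)
= ¬u ∧ u   (complement / identity)
= False   (complement)

always false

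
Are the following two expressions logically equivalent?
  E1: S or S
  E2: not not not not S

Yes

E1: S or S
    = S   (idempotence)
E2: not not not not S
    = not not S   (double negation)
    = S   (double negation)
Both reduce to S, so they are equivalent.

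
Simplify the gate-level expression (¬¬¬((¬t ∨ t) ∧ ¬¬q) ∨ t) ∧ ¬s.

(¬¬¬((¬t ∨ t) ∧ ¬¬q) ∨ t) ∧ ¬s
= (¬((¬t ∨ t) ∧ ¬¬q) ∨ t) ∧ ¬s   [double negation]
= (¬¬¬q ∨ t) ∧ ¬s   [complement / identity]
= (¬q ∨ t) ∧ ¬s   [double negation]

(¬q ∨ t) ∧ ¬s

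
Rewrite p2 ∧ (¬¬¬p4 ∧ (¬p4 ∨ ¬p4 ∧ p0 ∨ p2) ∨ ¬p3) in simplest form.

p2 ∧ (¬p4 ∨ ¬p3)

p2 ∧ (¬¬¬p4 ∧ (¬p4 ∨ ¬p4 ∧ p0 ∨ p2) ∨ ¬p3)
= p2 ∧ (¬¬¬p4 ∧ (¬p4 ∨ p2) ∨ ¬p3)   — absorption
= p2 ∧ (¬p4 ∧ (¬p4 ∨ p2) ∨ ¬p3)   — double negation
= p2 ∧ (¬p4 ∨ ¬p3)   — absorption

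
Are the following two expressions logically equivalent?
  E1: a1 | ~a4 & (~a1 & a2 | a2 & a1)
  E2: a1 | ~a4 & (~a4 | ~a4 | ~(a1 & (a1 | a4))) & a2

E1: a1 | ~a4 & (~a1 & a2 | a2 & a1)
    = a1 | ~a4 & a2   [distribution]
E2: a1 | ~a4 & (~a4 | ~a4 | ~(a1 & (a1 | a4))) & a2
    = a1 | ~a4 & (~a4 | ~(a1 & (a1 | a4))) & a2   [idempotence]
    = a1 | ~a4 & (~a4 | ~a1) & a2   [absorption]
    = a1 | ~a4 & a2   [absorption]
Both reduce to a1 | ~a4 & a2, so they are equivalent.

Yes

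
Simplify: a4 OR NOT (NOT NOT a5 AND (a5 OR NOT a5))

a4 OR NOT (NOT NOT a5 AND (a5 OR NOT a5))
= a4 OR NOT NOT NOT a5   [complement / identity]
= a4 OR NOT a5   [double negation]

a4 OR NOT a5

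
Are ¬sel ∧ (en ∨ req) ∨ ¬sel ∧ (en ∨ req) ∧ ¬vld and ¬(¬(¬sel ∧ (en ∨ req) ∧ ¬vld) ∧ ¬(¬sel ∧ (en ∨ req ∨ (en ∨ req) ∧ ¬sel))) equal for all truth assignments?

E1: ¬sel ∧ (en ∨ req) ∨ ¬sel ∧ (en ∨ req) ∧ ¬vld
    = ¬sel ∧ (en ∨ req)   [absorption]
E2: ¬(¬(¬sel ∧ (en ∨ req) ∧ ¬vld) ∧ ¬(¬sel ∧ (en ∨ req ∨ (en ∨ req) ∧ ¬sel)))
    = ¬sel ∧ (en ∨ req) ∧ ¬vld ∨ ¬sel ∧ (en ∨ req ∨ (en ∨ req) ∧ ¬sel)   [De Morgan]
    = ¬sel ∧ (en ∨ req) ∧ ¬vld ∨ ¬sel ∧ (en ∨ req)   [absorption]
    = ¬sel ∧ (en ∨ req)   [absorption]
Both reduce to ¬sel ∧ (en ∨ req), so they are equivalent.

Yes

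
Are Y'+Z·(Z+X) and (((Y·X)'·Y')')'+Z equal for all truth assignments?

Yes

E1: Y'+Z·(Z+X)
    = Y'+Z   (absorption)
E2: (((Y·X)'·Y')')'+Z
    = (Y·X+Y)'+Z   (De Morgan)
    = Y'+Z   (absorption)
Both reduce to Y'+Z, so they are equivalent.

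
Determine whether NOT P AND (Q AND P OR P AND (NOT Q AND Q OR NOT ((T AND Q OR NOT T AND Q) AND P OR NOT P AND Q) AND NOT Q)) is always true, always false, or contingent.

NOT P AND (Q AND P OR P AND (NOT Q AND Q OR NOT ((T AND Q OR NOT T AND Q) AND P OR NOT P AND Q) AND NOT Q))
= NOT P AND (Q AND P OR P AND (NOT Q AND Q OR NOT (Q AND P OR NOT P AND Q) AND NOT Q))   [distribution]
= NOT P AND (Q AND P OR P AND (NOT Q AND Q OR NOT Q AND NOT Q))   [distribution]
= NOT P AND (Q AND P OR P AND NOT Q)   [distribution]
= NOT P AND P   [distribution]
= FALSE   [complement]

always false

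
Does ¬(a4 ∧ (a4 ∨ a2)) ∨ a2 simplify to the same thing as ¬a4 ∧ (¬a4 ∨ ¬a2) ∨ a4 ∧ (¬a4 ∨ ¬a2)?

No

E1: ¬(a4 ∧ (a4 ∨ a2)) ∨ a2
    = ¬a4 ∨ a2
E2: ¬a4 ∧ (¬a4 ∨ ¬a2) ∨ a4 ∧ (¬a4 ∨ ¬a2)
    = ¬a4 ∨ ¬a2
These differ: at a2=0, a4=1, E1 = 0 but E2 = 1.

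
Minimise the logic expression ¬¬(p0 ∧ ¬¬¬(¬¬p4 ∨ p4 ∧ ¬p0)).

¬¬(p0 ∧ ¬¬¬(¬¬p4 ∨ p4 ∧ ¬p0))
= ¬¬(p0 ∧ ¬¬¬(p4 ∨ p4 ∧ ¬p0))   [double negation]
= ¬¬(p0 ∧ ¬¬¬p4)   [absorption]
= ¬¬(p0 ∧ ¬p4)   [double negation]
= p0 ∧ ¬p4   [double negation]

p0 ∧ ¬p4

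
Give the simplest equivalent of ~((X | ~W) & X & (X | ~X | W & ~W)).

~X

~((X | ~W) & X & (X | ~X | W & ~W))
= ~((X | ~W) & X & (X | ~X))   [complement / identity]
= ~((X | ~W) & X)   [complement / identity]
= ~X   [absorption]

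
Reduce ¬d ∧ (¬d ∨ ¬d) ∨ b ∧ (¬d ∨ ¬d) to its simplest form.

¬d ∧ (¬d ∨ ¬d) ∨ b ∧ (¬d ∨ ¬d)
= (¬d ∨ ¬d) ∧ (¬d ∨ b)   — distribution
= ¬d ∧ b ∨ ¬d   — distribution
= ¬d   — absorption

¬d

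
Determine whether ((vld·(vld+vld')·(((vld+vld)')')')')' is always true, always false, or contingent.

((vld·(vld+vld')·(((vld+vld)')')')')'
= ((vld·(vld+vld')·((vld')')')')'
= vld·(vld+vld')·((vld')')'
= vld·((vld')')'
= vld·vld'
= 0

always false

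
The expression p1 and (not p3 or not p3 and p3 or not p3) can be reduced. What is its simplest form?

p1 and not p3

p1 and (not p3 or not p3 and p3 or not p3)
= p1 and (not p3 or not p3)   [complement / identity]
= p1 and not p3   [idempotence]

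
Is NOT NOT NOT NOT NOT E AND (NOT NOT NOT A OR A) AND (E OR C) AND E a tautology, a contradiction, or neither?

NOT NOT NOT NOT NOT E AND (NOT NOT NOT A OR A) AND (E OR C) AND E
= NOT NOT NOT E AND (NOT NOT NOT A OR A) AND (E OR C) AND E
= NOT NOT NOT E AND (NOT NOT NOT A OR A) AND E
= NOT E AND (NOT NOT NOT A OR A) AND E
= NOT E AND (NOT A OR A) AND E
= NOT E AND E
= FALSE

contradiction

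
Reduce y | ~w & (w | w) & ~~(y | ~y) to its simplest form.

y | ~w & (w | w) & ~~(y | ~y)
= y | ~w & (w | w) & (y | ~y)
= y | ~w & (w | w)
= y | ~w & w
= y

y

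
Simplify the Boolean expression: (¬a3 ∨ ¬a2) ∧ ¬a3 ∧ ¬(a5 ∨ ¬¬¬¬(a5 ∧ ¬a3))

¬a3 ∧ ¬a5

(¬a3 ∨ ¬a2) ∧ ¬a3 ∧ ¬(a5 ∨ ¬¬¬¬(a5 ∧ ¬a3))
= (¬a3 ∨ ¬a2) ∧ ¬a3 ∧ ¬(a5 ∨ ¬¬(a5 ∧ ¬a3))   — double negation
= (¬a3 ∨ ¬a2) ∧ ¬a3 ∧ ¬(a5 ∨ a5 ∧ ¬a3)   — double negation
= ¬a3 ∧ ¬(a5 ∨ a5 ∧ ¬a3)   — absorption
= ¬a3 ∧ ¬a5   — absorption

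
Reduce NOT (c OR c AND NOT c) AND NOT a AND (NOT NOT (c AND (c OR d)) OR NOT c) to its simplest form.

NOT (c OR c AND NOT c) AND NOT a AND (NOT NOT (c AND (c OR d)) OR NOT c)
= NOT (c OR c AND NOT c) AND NOT a AND (NOT NOT c OR NOT c)   (absorption)
= NOT (c OR c AND NOT c) AND NOT a AND (c OR NOT c)   (double negation)
= NOT (c OR c AND NOT c) AND NOT a   (complement / identity)
= NOT c AND NOT a   (complement / identity)

NOT c AND NOT a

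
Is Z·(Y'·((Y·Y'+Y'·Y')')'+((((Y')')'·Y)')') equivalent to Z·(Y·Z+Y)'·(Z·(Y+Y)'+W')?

Yes

E1: Z·(Y'·((Y·Y'+Y'·Y')')'+((((Y')')'·Y)')')
    = Z·(Y'·((Y·Y'+Y'·Y')')'+((Y')')'·Y)
    = Z·(Y'·((Y')')'+((Y')')'·Y)
    = Z·((Y')')'
    = Z·Y'
E2: Z·(Y·Z+Y)'·(Z·(Y+Y)'+W')
    = Z·Y'·(Z·(Y+Y)'+W')
    = Z·Y'·(Z·Y'+W')
    = Z·Y'
Both reduce to Z·Y', so they are equivalent.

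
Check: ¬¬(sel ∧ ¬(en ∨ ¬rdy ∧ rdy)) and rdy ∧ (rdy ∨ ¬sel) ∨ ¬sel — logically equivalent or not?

E1: ¬¬(sel ∧ ¬(en ∨ ¬rdy ∧ rdy))
    = ¬¬(sel ∧ ¬en)   — complement / identity
    = sel ∧ ¬en   — double negation
E2: rdy ∧ (rdy ∨ ¬sel) ∨ ¬sel
    = rdy ∨ ¬sel   — absorption
These differ: at en=1, rdy=1, sel=0, E1 = 0 but E2 = 1.

No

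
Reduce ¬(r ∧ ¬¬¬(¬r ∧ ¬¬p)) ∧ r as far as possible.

False

¬(r ∧ ¬¬¬(¬r ∧ ¬¬p)) ∧ r
= ¬(r ∧ ¬(¬r ∧ ¬¬p)) ∧ r
= ¬(r ∧ (r ∨ ¬p)) ∧ r
= ¬r ∧ r
= False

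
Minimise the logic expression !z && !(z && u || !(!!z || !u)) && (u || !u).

!z && !(z && u || !(!!z || !u)) && (u || !u)
= !z && !(z && u || !z && u) && (u || !u)
= !z && !(z && u || !z && u)
= !z && !u

!z && !u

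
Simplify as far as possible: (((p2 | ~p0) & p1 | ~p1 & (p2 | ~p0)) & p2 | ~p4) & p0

(p2 | ~p4) & p0

(((p2 | ~p0) & p1 | ~p1 & (p2 | ~p0)) & p2 | ~p4) & p0
= ((p2 | ~p0) & p2 | ~p4) & p0   (distribution)
= (p2 | ~p4) & p0   (absorption)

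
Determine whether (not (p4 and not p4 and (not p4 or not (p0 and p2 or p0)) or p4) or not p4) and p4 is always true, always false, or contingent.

(not (p4 and not p4 and (not p4 or not (p0 and p2 or p0)) or p4) or not p4) and p4
= (not (p4 and not p4 and (not p4 or not p0) or p4) or not p4) and p4   (absorption)
= (not (p4 and not p4 or p4) or not p4) and p4   (absorption)
= (not p4 or not p4) and p4   (complement / identity)
= not p4 and p4   (idempotence)
= False   (complement)

always false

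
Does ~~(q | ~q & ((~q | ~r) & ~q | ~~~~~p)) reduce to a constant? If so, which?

yes, True

~~(q | ~q & ((~q | ~r) & ~q | ~~~~~p))
= ~~(q | ~q & ((~q | ~r) & ~q | ~~~p))   [double negation]
= ~~(q | ~q & ((~q | ~r) & ~q | ~p))   [double negation]
= q | ~q & ((~q | ~r) & ~q | ~p)   [double negation]
= q | ~q & (~q | ~p)   [absorption]
= q | ~q   [absorption]
= 1   [complement]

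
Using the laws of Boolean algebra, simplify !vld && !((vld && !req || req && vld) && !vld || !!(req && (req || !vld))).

!vld && !((vld && !req || req && vld) && !vld || !!(req && (req || !vld)))
= !vld && !((vld && !req || req && vld) && !vld || !!req)   — absorption
= !vld && !(vld && !vld || !!req)   — distribution
= !vld && !!!req   — complement / identity
= !vld && !req   — double negation

!vld && !req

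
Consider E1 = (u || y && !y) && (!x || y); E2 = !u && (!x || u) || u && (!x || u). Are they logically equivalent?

E1: (u || y && !y) && (!x || y)
    = u && (!x || y)   — complement / identity
E2: !u && (!x || u) || u && (!x || u)
    = !x || u   — distribution
These differ: at u=0, x=0, y=0, E1 = 0 but E2 = 1.

No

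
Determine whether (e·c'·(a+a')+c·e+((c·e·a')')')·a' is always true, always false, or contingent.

contingent

(e·c'·(a+a')+c·e+((c·e·a')')')·a'
= (e·c'·(a+a')+c·e+c·e·a')·a'   (double negation)
= (e·c'+c·e+c·e·a')·a'   (complement / identity)
= (e·c'+c·e)·a'   (absorption)
= e·a'   (distribution)
This depends on a, e, so it is not a constant.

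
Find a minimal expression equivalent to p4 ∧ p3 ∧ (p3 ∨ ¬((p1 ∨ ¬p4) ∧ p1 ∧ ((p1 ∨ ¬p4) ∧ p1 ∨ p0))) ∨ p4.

p4

p4 ∧ p3 ∧ (p3 ∨ ¬((p1 ∨ ¬p4) ∧ p1 ∧ ((p1 ∨ ¬p4) ∧ p1 ∨ p0))) ∨ p4
= p4 ∧ p3 ∧ (p3 ∨ ¬((p1 ∨ ¬p4) ∧ p1)) ∨ p4   [absorption]
= p4 ∧ p3 ∧ (p3 ∨ ¬p1) ∨ p4   [absorption]
= p4 ∧ p3 ∨ p4   [absorption]
= p4   [absorption]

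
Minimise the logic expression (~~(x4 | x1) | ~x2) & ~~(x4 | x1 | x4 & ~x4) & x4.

x4

(~~(x4 | x1) | ~x2) & ~~(x4 | x1 | x4 & ~x4) & x4
= (~~(x4 | x1) | ~x2) & ~~(x4 | x1) & x4   [complement / identity]
= ~~(x4 | x1) & x4   [absorption]
= (x4 | x1) & x4   [double negation]
= x4   [absorption]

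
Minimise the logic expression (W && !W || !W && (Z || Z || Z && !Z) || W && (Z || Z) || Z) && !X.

Z && !X

(W && !W || !W && (Z || Z || Z && !Z) || W && (Z || Z) || Z) && !X
= (W && !W || !W && (Z || Z) || W && (Z || Z) || Z) && !X   (complement / identity)
= (W && !W || Z || Z || Z) && !X   (distribution)
= (W && !W || Z || Z) && !X   (idempotence)
= (W && !W || Z) && !X   (idempotence)
= Z && !X   (complement / identity)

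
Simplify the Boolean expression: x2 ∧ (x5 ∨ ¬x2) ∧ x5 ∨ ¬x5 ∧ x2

x2

x2 ∧ (x5 ∨ ¬x2) ∧ x5 ∨ ¬x5 ∧ x2
= x2 ∧ x5 ∨ ¬x5 ∧ x2   (absorption)
= x2   (distribution)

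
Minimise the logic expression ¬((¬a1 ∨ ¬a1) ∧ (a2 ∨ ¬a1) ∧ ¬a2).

¬((¬a1 ∨ ¬a1) ∧ (a2 ∨ ¬a1) ∧ ¬a2)
= ¬((¬a1 ∨ ¬a1 ∧ a2) ∧ ¬a2)
= ¬(¬a1 ∧ ¬a2)
= a1 ∨ a2

a1 ∨ a2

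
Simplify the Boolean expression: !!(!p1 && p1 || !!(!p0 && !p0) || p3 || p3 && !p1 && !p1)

!p0 || p3

!!(!p1 && p1 || !!(!p0 && !p0) || p3 || p3 && !p1 && !p1)
= !!(!p1 && p1 || !!(!p0 && !p0) || p3 || p3 && !p1)
= !!(!!(!p0 && !p0) || p3 || p3 && !p1)
= !!(!p0 && !p0) || p3 || p3 && !p1
= !(p0 || p0) || p3 || p3 && !p1
= !(p0 || p0) || p3
= !p0 || p3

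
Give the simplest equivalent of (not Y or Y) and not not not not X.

(not Y or Y) and not not not not X
= not not not not X   [complement / identity]
= not not X   [double negation]
= X   [double negation]

X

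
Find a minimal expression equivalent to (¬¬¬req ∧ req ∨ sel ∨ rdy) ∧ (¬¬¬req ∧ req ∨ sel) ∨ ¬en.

(¬¬¬req ∧ req ∨ sel ∨ rdy) ∧ (¬¬¬req ∧ req ∨ sel) ∨ ¬en
= ¬¬¬req ∧ req ∨ sel ∨ ¬en   (absorption)
= ¬req ∧ req ∨ sel ∨ ¬en   (double negation)
= sel ∨ ¬en   (complement / identity)

sel ∨ ¬en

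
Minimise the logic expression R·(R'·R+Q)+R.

R

R·(R'·R+Q)+R
= R·Q+R
= R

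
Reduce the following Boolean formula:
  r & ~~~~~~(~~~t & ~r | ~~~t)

r & ~~~~~~(~~~t & ~r | ~~~t)
= r & ~~~~~~~~~t   (absorption)
= r & ~~~~~~~t   (double negation)
= r & ~~~~~t   (double negation)
= r & ~~~t   (double negation)
= r & ~t   (double negation)

r & ~t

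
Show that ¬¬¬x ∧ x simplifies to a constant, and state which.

False

¬¬¬x ∧ x
= ¬x ∧ x   [double negation]
= False   [complement]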